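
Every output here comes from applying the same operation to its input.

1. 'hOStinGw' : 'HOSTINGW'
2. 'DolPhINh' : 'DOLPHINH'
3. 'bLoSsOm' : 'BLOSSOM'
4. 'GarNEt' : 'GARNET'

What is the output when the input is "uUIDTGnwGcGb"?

Each output is the input with this applied: convert every letter to uppercase.
Doing the same to "uUIDTGnwGcGb": "UUIDTGNWGCGB".

UUIDTGNWGCGB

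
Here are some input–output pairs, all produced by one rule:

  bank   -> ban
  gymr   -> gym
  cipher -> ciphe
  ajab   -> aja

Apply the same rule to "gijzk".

Each output is the input with this applied: delete the last character.
Doing the same to "gijzk": "gijz".

gijz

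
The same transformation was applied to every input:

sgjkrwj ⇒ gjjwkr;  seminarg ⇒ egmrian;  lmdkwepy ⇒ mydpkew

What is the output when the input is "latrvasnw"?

The pattern: delete the first character, then take characters alternately from the front and the back (1st, last, 2nd, 2nd-last, ...).
Starting from "latrvasnw": after the first operation, "atrvasnw"; after the second, "awtnrsva".

awtnrsva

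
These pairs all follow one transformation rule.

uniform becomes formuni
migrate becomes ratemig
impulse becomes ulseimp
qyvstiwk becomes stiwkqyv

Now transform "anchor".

What's happening: move the first 3 characters to the end (rotate left by 3).
"anchor" → "horanc".

horanc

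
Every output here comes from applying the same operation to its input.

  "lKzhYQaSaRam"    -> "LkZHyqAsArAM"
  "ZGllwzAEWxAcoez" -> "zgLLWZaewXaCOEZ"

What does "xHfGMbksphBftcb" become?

The pattern: flip the case of every letter.
For "xHfGMbksphBftcb" the result is "XhFgmBKSPHbFTCB".

XhFgmBKSPHbFTCB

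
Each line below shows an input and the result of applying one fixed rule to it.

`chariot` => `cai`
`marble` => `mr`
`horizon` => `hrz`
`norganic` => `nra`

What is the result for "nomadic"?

nmd

What's happening: keep every other character starting from the first (positions 1st, 3rd, 5th, ...), then delete the last character.
Doing the same to "nomadic": "nmd".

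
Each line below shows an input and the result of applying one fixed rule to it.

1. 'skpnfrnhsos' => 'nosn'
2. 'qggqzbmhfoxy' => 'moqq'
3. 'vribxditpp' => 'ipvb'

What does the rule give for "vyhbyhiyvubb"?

iuvb

The pattern: keep one character in every 3, starting at position 1 (positions 1st, 4th, 7th, ...), then swap the front and back halves of the string.
For "vyhbyhiyvubb", step one produces "vbiu"; step two turns that into "iuvb".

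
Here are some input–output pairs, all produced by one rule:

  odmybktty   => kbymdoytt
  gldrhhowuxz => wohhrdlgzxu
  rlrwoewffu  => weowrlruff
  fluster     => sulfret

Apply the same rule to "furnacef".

Rule — move the last 3 characters to the front (rotate right by 3), then reverse the string.
Applying both steps to "furnacef": "ceffurna", then "anruffec".

anruffec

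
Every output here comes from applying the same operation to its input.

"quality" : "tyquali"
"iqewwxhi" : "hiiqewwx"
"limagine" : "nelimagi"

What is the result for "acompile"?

leacompi

The pattern: move the last 2 characters to the front (rotate right by 2).
On "acompile" that produces "leacompi".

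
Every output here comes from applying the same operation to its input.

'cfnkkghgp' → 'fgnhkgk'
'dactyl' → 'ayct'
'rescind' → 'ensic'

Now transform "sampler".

Looking at the pairs, the operation is to take characters alternately from the front and the back (1st, last, 2nd, 2nd-last, ...), then delete the first 2 characters.
For "sampler", step one produces "sraemlp"; step two turns that into "aemlp".

aemlp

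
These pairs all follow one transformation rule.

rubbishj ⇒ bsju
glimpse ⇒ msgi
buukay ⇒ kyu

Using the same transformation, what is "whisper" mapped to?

The transformation: move the first 3 characters to the end (rotate left by 3), then keep every other character starting from the first (positions 1st, 3rd, 5th, ...).
On "whisper": the first step gives "sperwhi", and the second then gives "sewi".
(Check on "rubbishj": → "bishjrub" → "bsju" ✓)

sewi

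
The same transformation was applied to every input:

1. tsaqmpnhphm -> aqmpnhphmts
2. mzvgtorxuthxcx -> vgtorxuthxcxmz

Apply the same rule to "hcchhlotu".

chhlotuhc

Rule — move the first 2 characters to the end (rotate left by 2).
For "hcchhlotu" the result is "chhlotuhc".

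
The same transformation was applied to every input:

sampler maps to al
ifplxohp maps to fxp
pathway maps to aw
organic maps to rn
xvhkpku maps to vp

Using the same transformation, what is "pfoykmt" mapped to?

fk

The rule is to keep one character in every 3, starting at position 2 (positions 2nd, 5th, 8th, ...).
Doing the same to "pfoykmt": "fk".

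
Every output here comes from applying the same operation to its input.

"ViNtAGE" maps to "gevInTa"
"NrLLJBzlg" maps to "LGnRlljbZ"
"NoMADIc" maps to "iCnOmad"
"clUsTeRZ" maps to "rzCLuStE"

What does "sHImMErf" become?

The transformation: flip the case of every letter, then move the last 2 characters to the front (rotate right by 2).
Working it through for "sHImMErf": intermediate "ShiMmeRF", final "RFShiMme".
(Check on "NoMADIc": → "nOmadiC" → "iCnOmad" ✓)

RFShiMme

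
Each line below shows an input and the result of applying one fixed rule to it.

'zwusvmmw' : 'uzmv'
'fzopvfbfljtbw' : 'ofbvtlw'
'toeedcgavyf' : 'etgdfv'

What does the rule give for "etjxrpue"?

jeur

The pattern: keep every other character starting from the first (positions 1st, 3rd, 5th, ...), then swap each adjacent pair of characters (1↔2, 3↔4, ...).
Starting from "etjxrpue": after the first operation, "ejru"; after the second, "jeur".
(Check on "fzopvfbfljtbw": → "fovbltw" → "ofbvtlw" ✓)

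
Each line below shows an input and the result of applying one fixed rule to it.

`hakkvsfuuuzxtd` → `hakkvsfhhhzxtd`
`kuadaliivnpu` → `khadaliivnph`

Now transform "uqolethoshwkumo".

The pattern: replace every "u" with "h".
On "uqolethoshwkumo" that produces "hqolethoshwkhmo".

hqolethoshwkhmo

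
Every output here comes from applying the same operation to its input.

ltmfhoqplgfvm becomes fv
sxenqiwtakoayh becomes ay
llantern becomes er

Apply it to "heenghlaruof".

uo

In each case the input is transformed by: move the last 3 characters to the front (rotate right by 3), then keep only the first 2 characters.
"heenghlaruof" → "uofheenghlar" → "uo".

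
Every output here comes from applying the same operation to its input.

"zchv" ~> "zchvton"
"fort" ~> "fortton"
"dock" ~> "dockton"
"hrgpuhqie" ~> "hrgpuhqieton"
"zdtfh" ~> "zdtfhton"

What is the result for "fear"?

The transformation: append "ton".
On "fear" that produces "fearton".

fearton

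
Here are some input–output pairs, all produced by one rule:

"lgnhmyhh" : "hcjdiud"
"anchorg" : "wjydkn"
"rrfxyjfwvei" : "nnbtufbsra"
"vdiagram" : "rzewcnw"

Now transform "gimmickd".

ceiieyg

Each output is the input with this applied: shift every letter 4 places backward in the alphabet (wrapping around), then delete the last character.
Working it through for "gimmickd": intermediate "ceiieygz", final "ceiieyg".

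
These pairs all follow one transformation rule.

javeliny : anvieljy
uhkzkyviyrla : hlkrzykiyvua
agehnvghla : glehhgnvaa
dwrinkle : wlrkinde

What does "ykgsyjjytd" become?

ktgysjyjyd

Each output is the input with this applied: take characters alternately from the front and the back (1st, last, 2nd, 2nd-last, ...), then move the first 2 characters to the end (rotate left by 2).
For "ykgsyjjytd" the result is "ktgysjyjyd".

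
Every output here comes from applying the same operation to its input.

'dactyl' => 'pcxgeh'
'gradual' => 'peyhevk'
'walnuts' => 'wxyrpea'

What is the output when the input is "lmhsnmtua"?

eyxqrwlqp

What's happening: reverse the string, then shift every letter 4 places forward in the alphabet (wrapping around).
Doing the same to "lmhsnmtua": "eyxqrwlqp".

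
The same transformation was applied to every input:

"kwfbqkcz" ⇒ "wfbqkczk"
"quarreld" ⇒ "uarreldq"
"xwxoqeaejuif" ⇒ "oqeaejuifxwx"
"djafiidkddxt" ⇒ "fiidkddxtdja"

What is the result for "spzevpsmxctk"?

evpsmxctkspz

The pattern: move the last 3 characters to the front (rotate right by 3), then swap the front and back halves of the string.
On "spzevpsmxctk": the first step gives "ctkspzevpsmx", and the second then gives "evpsmxctkspz".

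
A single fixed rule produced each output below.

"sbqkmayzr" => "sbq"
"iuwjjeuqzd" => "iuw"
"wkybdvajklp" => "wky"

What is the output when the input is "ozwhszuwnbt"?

The transformation: keep only the first 3 characters.
On "ozwhszuwnbt" that produces "ozw".

ozw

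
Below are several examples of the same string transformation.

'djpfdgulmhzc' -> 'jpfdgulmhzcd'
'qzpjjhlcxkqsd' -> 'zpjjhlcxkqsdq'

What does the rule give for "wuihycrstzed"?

uihycrstzedw

The rule is to move the first character to the end.
On "wuihycrstzed" that produces "uihycrstzedw".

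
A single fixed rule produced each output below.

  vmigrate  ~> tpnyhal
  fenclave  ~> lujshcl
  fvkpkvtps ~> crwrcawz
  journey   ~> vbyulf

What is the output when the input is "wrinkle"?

ypursl

Looking at the pairs, the operation is to shift every letter 7 places forward in the alphabet (wrapping around), then delete the first character.
For "wrinkle", step one produces "dypursl"; step two turns that into "ypursl".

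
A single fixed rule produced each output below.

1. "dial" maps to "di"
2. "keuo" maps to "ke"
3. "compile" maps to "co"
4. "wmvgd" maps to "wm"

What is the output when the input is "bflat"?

Each output is the input with this applied: keep only the first 2 characters.
For "bflat" the result is "bf".

bf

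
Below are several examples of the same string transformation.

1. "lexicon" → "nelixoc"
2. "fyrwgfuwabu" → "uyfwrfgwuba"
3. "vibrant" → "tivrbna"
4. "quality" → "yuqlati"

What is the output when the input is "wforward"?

What's happening: swap each adjacent pair of characters (1↔2, 3↔4, ...), then move the last character to the front.
"wforward" → "fwroawdr" → "rfwroawd".

rfwroawd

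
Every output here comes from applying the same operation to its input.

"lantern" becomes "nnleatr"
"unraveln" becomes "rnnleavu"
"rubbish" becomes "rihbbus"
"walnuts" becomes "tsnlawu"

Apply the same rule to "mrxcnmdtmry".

trrnmmmdcyx

The transformation: sort the characters into reverse alphabetical order, then move the first 2 characters to the end (rotate left by 2).
Working it through for "mrxcnmdtmry": intermediate "yxtrrnmmmdc", final "trrnmmmdcyx".
(Check on "walnuts": → "wutsnla" → "tsnlawu" ✓)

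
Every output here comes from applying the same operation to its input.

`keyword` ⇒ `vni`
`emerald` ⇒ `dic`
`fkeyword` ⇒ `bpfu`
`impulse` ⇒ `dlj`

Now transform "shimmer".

ydv

In each case the input is transformed by: keep every other character starting from the second (positions 2nd, 4th, 6th, ...), then shift every letter 9 places backward in the alphabet (wrapping around).
For "shimmer" the result is "ydv".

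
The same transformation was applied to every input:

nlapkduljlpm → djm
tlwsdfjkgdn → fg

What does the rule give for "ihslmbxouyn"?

bu

Each output is the input with this applied: keep one character in every 3, starting at position 3 (positions 3rd, 6th, 9th, ...), then delete the first character.
On "ihslmbxouyn": the first step gives "sbu", and the second then gives "bu".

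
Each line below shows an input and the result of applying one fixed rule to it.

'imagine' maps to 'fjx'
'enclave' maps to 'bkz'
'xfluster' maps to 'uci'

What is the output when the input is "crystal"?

Rule — shift every letter 3 places backward in the alphabet (wrapping around), then keep only the first 3 characters.
Applying both steps to "crystal": "zovpqxi", then "zov".

zov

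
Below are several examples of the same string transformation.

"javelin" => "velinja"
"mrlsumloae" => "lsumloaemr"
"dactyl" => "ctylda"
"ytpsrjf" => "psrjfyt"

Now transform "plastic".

asticpl

What's happening: move the first 2 characters to the end (rotate left by 2).
So "plastic" becomes "asticpl".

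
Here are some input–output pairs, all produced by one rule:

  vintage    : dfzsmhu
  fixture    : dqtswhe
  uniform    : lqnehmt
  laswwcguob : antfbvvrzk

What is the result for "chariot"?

snhqzgb

In each case the input is transformed by: reverse the string, then shift every letter 1 place backward in the alphabet (wrapping around).
On "chariot": the first step gives "toirahc", and the second then gives "snhqzgb".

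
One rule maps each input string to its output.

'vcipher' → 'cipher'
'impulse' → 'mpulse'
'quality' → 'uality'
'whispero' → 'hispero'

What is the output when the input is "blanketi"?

In each case the input is transformed by: delete the first character.
So "blanketi" becomes "lanketi".

lanketi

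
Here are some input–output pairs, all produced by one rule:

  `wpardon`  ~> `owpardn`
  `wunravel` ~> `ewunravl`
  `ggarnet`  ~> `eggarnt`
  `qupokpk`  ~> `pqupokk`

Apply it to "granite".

Looking at the pairs, the operation is to move the last character to the front, then swap the first and last characters.
On "granite": the first step gives "egranit", and the second then gives "tgranie".

tgranie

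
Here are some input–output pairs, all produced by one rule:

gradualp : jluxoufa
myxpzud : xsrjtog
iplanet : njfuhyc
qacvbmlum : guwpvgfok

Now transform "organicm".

glauhcwi

Each output is the input with this applied: swap the first and last characters, then shift every letter 6 places backward in the alphabet (wrapping around).
Applying that to "organicm" gives "glauhcwi".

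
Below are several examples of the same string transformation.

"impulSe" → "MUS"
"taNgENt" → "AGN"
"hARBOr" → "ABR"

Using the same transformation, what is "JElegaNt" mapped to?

The pattern: keep every other character starting from the second (positions 2nd, 4th, 6th, ...), then convert every letter to uppercase.
Applying both steps to "JElegaNt": "Eeat", then "EEAT".

EEAT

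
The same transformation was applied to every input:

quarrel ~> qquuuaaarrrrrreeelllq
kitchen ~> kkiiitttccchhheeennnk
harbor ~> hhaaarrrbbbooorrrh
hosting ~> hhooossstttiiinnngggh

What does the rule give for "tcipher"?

The pattern: repeat every character 3 times, then move the first character to the end.
Working it through for "tcipher": intermediate "tttccciiippphhheeerrr", final "ttccciiippphhheeerrrt".

ttccciiippphhheeerrrt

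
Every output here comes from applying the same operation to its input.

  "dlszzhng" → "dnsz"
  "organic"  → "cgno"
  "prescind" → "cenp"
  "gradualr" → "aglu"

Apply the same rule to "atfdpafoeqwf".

aeffpw

Rule — keep every other character starting from the first (positions 1st, 3rd, 5th, ...), then sort the characters into alphabetical order.
On "atfdpafoeqwf": the first step gives "afpfew", and the second then gives "aeffpw".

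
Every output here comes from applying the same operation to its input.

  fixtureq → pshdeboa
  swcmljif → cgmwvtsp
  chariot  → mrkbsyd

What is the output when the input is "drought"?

nbyeqrd

The rule is to shift every letter 10 places forward in the alphabet (wrapping around).
On "drought" that produces "nbyeqrd".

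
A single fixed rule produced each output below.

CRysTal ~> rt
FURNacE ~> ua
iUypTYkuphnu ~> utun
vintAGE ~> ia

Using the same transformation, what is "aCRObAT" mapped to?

cb

Looking at the pairs, the operation is to keep one character in every 3, starting at position 2 (positions 2nd, 5th, 8th, ...), then convert every letter to lowercase.
Working it through for "aCRObAT": intermediate "Cb", final "cb".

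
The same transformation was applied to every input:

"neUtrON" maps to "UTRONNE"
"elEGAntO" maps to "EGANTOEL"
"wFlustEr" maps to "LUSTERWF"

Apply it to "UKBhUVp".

BHUVPUK

Each output is the input with this applied: move the first 2 characters to the end (rotate left by 2), then convert every letter to uppercase.
On "UKBhUVp": the first step gives "BhUVpUK", and the second then gives "BHUVPUK".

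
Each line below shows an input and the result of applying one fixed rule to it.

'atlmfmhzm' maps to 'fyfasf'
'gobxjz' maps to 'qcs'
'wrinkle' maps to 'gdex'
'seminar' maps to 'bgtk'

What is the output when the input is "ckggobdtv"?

Looking at the pairs, the operation is to delete the first 3 characters, then shift every letter 7 places backward in the alphabet (wrapping around).
For "ckggobdtv" the result is "zhuwmo".

zhuwmo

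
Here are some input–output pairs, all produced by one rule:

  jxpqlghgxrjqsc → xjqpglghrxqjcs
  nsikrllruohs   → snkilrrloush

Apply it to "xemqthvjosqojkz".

The pattern: swap each adjacent pair of characters (1↔2, 3↔4, ...).
Applying that to "xemqthvjosqojkz" gives "exqmhtjvsooqkjz".

exqmhtjvsooqkjz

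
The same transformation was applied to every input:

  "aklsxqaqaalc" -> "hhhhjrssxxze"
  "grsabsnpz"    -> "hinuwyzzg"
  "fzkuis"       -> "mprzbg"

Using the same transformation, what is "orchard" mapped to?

hjkovyy

What's happening: sort the characters into alphabetical order, then shift every letter 7 places forward in the alphabet (wrapping around).
Starting from "orchard": after the first operation, "acdhorr"; after the second, "hjkovyy".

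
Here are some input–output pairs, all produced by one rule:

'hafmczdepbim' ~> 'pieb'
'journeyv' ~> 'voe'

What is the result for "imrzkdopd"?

rmd

The pattern: sort the characters into reverse alphabetical order, then keep one character in every 3, starting at position 2 (positions 2nd, 5th, 8th, ...).
On "imrzkdopd": the first step gives "zrpomkidd", and the second then gives "rmd".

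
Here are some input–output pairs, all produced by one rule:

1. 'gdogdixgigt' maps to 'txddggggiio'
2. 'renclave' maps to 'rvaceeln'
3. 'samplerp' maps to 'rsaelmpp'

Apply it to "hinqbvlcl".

What's happening: sort the characters into alphabetical order, then move the last 2 characters to the front (rotate right by 2).
On "hinqbvlcl": the first step gives "bchillnqv", and the second then gives "qvbchilln".

qvbchilln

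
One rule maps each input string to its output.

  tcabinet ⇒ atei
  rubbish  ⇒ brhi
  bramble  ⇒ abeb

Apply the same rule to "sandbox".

The rule is to keep every other character starting from the first (positions 1st, 3rd, 5th, ...), then swap each adjacent pair of characters (1↔2, 3↔4, ...).
Working it through for "sandbox": intermediate "snbx", final "nsxb".

nsxb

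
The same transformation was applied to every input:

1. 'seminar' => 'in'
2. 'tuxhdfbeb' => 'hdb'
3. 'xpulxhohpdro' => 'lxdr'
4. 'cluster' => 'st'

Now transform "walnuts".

nu

The pattern: swap each adjacent pair of characters (1↔2, 3↔4, ...), then keep one character in every 3, starting at position 3 (positions 3rd, 6th, 9th, ...).
On "walnuts": the first step gives "awnltus", and the second then gives "nu".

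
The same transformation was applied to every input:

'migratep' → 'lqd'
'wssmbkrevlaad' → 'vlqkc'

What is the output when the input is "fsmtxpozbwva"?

esnv

The rule is to keep one character in every 3, starting at position 1 (positions 1st, 4th, 7th, ...), then shift every letter 1 place backward in the alphabet (wrapping around).
On "fsmtxpozbwva" that produces "esnv".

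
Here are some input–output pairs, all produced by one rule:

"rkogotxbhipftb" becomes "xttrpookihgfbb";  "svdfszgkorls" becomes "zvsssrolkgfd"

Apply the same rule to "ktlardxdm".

xtrmlkdda

Each output is the input with this applied: sort the characters into reverse alphabetical order.
On "ktlardxdm" that produces "xtrmlkdda".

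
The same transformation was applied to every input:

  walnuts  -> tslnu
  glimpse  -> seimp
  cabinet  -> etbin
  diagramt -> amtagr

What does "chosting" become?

Rule — delete the first 2 characters, then move the first 3 characters to the end (rotate left by 3).
"chosting" → "osting" → "ingost".

ingost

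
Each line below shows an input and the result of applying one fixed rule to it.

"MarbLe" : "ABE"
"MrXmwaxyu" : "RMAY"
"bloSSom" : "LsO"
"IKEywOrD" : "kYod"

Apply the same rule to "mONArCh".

The transformation: flip the case of every letter, then keep every other character starting from the second (positions 2nd, 4th, 6th, ...).
"mONArCh" → "MonaRcH" → "oac".

oac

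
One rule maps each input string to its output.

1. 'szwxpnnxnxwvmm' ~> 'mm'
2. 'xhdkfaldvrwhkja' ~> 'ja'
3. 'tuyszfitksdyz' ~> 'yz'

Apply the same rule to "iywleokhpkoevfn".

fn

The rule is to keep only the last 2 characters.
For "iywleokhpkoevfn" the result is "fn".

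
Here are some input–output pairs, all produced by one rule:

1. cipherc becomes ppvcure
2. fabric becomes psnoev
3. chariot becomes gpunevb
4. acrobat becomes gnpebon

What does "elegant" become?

Looking at the pairs, the operation is to shift every letter 13 places forward in the alphabet (wrapping around) — i.e. ROT13, then move the last character to the front.
"elegant" → "ryrtnag" → "gryrtna".
(Check on "fabric": → "snoevp" → "psnoev" ✓)

gryrtna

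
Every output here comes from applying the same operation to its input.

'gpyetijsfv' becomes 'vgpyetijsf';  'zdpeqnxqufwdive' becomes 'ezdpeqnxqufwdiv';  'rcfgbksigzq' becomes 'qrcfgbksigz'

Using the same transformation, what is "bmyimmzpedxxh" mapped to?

The transformation: move the last character to the front.
"bmyimmzpedxxh" → "hbmyimmzpedxx".

hbmyimmzpedxx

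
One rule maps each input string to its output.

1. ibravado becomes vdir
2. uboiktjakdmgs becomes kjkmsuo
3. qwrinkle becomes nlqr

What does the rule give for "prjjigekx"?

Each output is the input with this applied: keep every other character starting from the first (positions 1st, 3rd, 5th, ...), then move the first 2 characters to the end (rotate left by 2).
So "prjjigekx" becomes "iexpj".

iexpj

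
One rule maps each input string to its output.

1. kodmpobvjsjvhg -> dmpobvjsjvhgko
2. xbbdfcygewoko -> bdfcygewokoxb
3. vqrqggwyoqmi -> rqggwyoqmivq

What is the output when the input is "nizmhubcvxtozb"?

What's happening: move the first 2 characters to the end (rotate left by 2).
Doing the same to "nizmhubcvxtozb": "zmhubcvxtozbni".

zmhubcvxtozbni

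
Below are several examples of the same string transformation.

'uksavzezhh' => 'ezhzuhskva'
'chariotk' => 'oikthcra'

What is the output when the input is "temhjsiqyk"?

isyqtkmejh

Rule — swap the front and back halves of the string, then swap each adjacent pair of characters (1↔2, 3↔4, ...).
"temhjsiqyk" → "siqyktemhj" → "isyqtkmejh".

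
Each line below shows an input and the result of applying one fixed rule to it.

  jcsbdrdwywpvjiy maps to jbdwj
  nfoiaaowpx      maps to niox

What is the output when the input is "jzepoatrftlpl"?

Each output is the input with this applied: keep one character in every 3, starting at position 1 (positions 1st, 4th, 7th, ...).
Doing the same to "jzepoatrftlpl": "jpttl".

jpttl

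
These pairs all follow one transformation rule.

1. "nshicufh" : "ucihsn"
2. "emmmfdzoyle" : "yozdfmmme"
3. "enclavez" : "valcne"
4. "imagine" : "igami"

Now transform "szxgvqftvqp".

The transformation: reverse the string, then delete the first 2 characters.
For "szxgvqftvqp" the result is "vtfqvgxzs".

vtfqvgxzs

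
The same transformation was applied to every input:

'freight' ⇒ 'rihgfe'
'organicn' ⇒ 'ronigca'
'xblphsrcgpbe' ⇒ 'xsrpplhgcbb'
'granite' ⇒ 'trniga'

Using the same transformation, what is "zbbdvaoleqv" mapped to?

The transformation: delete the last character, then sort the characters into reverse alphabetical order.
On "zbbdvaoleqv" that produces "zvqoledbba".
(Check on "organicn": → "organic" → "ronigca" ✓)

zvqoledbba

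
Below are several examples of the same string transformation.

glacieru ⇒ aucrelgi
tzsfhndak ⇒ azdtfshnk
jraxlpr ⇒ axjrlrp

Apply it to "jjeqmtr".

etjrjqm

Looking at the pairs, the operation is to sort the characters into alphabetical order, then take characters alternately from the front and the back (1st, last, 2nd, 2nd-last, ...).
On "jjeqmtr" that produces "etjrjqm".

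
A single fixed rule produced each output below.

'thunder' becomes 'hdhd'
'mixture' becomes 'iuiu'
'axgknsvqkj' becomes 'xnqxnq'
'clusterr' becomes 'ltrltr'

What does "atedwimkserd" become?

What's happening: keep one character in every 3, starting at position 2 (positions 2nd, 5th, 8th, ...), then write the whole string twice.
So "atedwimkserd" becomes "twkrtwkr".

twkrtwkr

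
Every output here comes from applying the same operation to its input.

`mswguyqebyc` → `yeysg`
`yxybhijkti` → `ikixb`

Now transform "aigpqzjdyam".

The pattern: keep every other character starting from the second (positions 2nd, 4th, 6th, ...), then move the last 3 characters to the front (rotate right by 3).
Applying both steps to "aigpqzjdyam": "ipzda", then "zdaip".

zdaip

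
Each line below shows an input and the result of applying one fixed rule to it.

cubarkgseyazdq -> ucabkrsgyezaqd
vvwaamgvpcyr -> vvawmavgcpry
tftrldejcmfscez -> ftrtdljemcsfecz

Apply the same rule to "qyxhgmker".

yqhxmgekr

In each case the input is transformed by: swap each adjacent pair of characters (1↔2, 3↔4, ...).
On "qyxhgmker" that produces "yqhxmgekr".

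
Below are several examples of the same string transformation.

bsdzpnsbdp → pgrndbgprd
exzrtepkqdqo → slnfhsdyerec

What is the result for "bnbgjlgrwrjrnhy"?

pbpuxzufkfxfbvm

In each case the input is transformed by: shift every letter 12 places backward in the alphabet (wrapping around).
So "bnbgjlgrwrjrnhy" becomes "pbpuxzufkfxfbvm".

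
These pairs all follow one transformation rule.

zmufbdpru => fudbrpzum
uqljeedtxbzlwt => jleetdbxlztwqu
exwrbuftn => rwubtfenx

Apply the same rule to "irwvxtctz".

Looking at the pairs, the operation is to move the first 2 characters to the end (rotate left by 2), then swap each adjacent pair of characters (1↔2, 3↔4, ...).
On "irwvxtctz": the first step gives "wvxtctzir", and the second then gives "vwtxtcizr".

vwtxtcizr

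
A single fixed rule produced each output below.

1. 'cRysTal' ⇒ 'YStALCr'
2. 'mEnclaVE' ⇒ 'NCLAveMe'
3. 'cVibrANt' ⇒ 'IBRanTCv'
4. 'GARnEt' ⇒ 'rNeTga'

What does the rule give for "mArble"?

The pattern: move the first 2 characters to the end (rotate left by 2), then flip the case of every letter.
Working it through for "mArble": intermediate "rblemA", final "RBLEMa".

RBLEMa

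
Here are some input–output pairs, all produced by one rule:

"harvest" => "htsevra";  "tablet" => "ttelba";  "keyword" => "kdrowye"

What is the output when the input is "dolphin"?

dnihplo

What's happening: reverse the string, then move the last character to the front.
Starting from "dolphin": after the first operation, "nihplod"; after the second, "dnihplo".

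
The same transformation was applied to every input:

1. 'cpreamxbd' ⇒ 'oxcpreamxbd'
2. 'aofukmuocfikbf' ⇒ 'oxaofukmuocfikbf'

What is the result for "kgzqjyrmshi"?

oxkgzqjyrmshi

Rule — prepend "ox".
For "kgzqjyrmshi" the result is "oxkgzqjyrmshi".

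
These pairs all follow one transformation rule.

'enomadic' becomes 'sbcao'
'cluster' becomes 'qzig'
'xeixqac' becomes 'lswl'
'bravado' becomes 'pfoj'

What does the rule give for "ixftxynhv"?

Looking at the pairs, the operation is to delete the last 3 characters, then shift every letter 12 places backward in the alphabet (wrapping around).
Starting from "ixftxynhv": after the first operation, "ixftxy"; after the second, "wlthlm".
(Check on "bravado": → "brav" → "pfoj" ✓)

wlthlm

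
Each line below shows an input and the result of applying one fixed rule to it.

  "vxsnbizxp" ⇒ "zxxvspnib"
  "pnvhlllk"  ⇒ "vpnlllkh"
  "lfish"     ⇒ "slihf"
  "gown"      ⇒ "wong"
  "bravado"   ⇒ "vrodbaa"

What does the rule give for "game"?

Looking at the pairs, the operation is to sort the characters into reverse alphabetical order.
Doing the same to "game": "mgea".

mgea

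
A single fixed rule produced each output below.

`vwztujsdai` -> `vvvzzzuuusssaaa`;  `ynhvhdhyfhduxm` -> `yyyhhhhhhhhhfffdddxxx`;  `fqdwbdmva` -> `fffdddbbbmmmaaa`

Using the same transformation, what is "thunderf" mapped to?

tttuuudddrrr

In each case the input is transformed by: keep every other character starting from the first (positions 1st, 3rd, 5th, ...), then repeat every character 3 times.
For "thunderf", step one produces "tudr"; step two turns that into "tttuuudddrrr".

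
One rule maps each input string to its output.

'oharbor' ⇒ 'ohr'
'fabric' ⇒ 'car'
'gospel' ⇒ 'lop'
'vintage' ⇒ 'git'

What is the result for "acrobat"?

aco

In each case the input is transformed by: keep every other character starting from the second (positions 2nd, 4th, 6th, ...), then move the last character to the front.
On "acrobat": the first step gives "coa", and the second then gives "aco".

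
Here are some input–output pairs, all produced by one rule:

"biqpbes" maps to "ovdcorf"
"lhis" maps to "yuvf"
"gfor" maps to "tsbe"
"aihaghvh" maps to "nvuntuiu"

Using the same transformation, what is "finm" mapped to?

In each case the input is transformed by: shift every letter 13 places forward in the alphabet (wrapping around) — i.e. ROT13.
For "finm" the result is "svaz".

svaz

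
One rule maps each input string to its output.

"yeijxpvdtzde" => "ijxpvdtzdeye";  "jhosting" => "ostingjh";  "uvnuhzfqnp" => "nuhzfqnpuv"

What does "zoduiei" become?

Looking at the pairs, the operation is to move the first 2 characters to the end (rotate left by 2).
For "zoduiei" the result is "duieizo".

duieizo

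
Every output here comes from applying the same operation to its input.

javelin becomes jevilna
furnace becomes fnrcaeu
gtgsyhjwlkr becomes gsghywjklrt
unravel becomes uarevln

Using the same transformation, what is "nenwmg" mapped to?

nwngme

Each output is the input with this applied: swap each adjacent pair of characters (1↔2, 3↔4, ...), then move the first character to the end.
Applying both steps to "nenwmg": "enwngm", then "nwngme".
(Check on "unravel": → "nuarevl" → "uarevln" ✓)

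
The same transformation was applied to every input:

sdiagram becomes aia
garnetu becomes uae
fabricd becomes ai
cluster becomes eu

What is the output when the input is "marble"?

The rule is to take characters alternately from the front and the back (1st, last, 2nd, 2nd-last, ...), then keep only the vowels.
For "marble", step one produces "mealrb"; step two turns that into "ea".

ea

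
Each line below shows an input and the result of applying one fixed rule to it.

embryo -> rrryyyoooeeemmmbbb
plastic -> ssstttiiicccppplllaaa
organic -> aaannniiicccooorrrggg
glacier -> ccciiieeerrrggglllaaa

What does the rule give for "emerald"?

rrraaallldddeeemmmeee

The pattern: move the first 3 characters to the end (rotate left by 3), then repeat every character 3 times.
On "emerald": the first step gives "raldeme", and the second then gives "rrraaallldddeeemmmeee".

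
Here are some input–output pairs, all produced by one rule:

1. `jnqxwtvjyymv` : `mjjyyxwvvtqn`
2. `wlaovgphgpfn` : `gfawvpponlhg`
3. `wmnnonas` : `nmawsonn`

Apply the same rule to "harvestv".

heavvtsr

The pattern: sort the characters into reverse alphabetical order, then move the last 3 characters to the front (rotate right by 3).
On "harvestv": the first step gives "vvtsrhea", and the second then gives "heavvtsr".
(Check on "wlaovgphgpfn": → "wvpponlhggfa" → "gfawvpponlhg" ✓)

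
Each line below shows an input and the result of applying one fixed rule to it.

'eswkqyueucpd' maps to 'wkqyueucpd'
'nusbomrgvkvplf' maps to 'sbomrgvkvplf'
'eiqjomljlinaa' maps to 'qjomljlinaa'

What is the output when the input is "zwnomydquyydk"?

nomydquyydk

The transformation: delete the first 2 characters.
On "zwnomydquyydk" that produces "nomydquyydk".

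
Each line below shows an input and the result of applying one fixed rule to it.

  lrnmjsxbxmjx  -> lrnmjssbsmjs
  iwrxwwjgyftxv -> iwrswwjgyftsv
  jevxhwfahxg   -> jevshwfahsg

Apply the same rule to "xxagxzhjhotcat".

ssagszhjhotcat

Looking at the pairs, the operation is to replace every "x" with "s".
"xxagxzhjhotcat" → "ssagszhjhotcat".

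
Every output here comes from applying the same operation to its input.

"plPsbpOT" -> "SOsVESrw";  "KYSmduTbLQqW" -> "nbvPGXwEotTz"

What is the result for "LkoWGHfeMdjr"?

Rule — flip the case of every letter, then shift every letter 3 places forward in the alphabet (wrapping around).
Applying both steps to "LkoWGHfeMdjr": "lKOwghFEmDJR", then "oNRzjkIHpGMU".

oNRzjkIHpGMU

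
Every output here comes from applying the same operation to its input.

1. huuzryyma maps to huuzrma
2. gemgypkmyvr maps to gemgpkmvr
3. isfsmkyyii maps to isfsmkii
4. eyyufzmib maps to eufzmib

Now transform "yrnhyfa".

The pattern: remove every "y".
Doing the same to "yrnhyfa": "rnhfa".

rnhfa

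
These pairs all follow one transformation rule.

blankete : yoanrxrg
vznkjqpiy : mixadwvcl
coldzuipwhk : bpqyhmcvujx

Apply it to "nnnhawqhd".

What's happening: shift every letter 13 places forward in the alphabet (wrapping around) — i.e. ROT13, then swap each adjacent pair of characters (1↔2, 3↔4, ...).
For "nnnhawqhd", step one produces "aaaunjduq"; step two turns that into "aauajnudq".

aauajnudq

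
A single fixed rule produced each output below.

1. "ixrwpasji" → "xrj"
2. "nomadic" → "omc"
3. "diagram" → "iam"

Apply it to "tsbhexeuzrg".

Looking at the pairs, the operation is to swap each adjacent pair of characters (1↔2, 3↔4, ...), then keep one character in every 3, starting at position 1 (positions 1st, 4th, 7th, ...).
Starting from "tsbhexeuzrg": after the first operation, "sthbxeuerzg"; after the second, "sbuz".

sbuz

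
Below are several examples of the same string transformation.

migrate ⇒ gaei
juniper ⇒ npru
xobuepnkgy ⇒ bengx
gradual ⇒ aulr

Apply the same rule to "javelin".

vlna

The rule is to move the first 2 characters to the end (rotate left by 2), then keep every other character starting from the first (positions 1st, 3rd, 5th, ...).
Working it through for "javelin": intermediate "velinja", final "vlna".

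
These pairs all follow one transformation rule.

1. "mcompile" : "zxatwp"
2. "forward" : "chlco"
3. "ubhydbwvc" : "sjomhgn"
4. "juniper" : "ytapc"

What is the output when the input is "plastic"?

What's happening: delete the first 2 characters, then shift every letter 11 places forward in the alphabet (wrapping around).
Starting from "plastic": after the first operation, "astic"; after the second, "ldetn".

ldetn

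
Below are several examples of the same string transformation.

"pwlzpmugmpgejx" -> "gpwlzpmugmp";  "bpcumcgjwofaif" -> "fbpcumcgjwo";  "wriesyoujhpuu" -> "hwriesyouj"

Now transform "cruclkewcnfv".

Rule — delete the last 3 characters, then move the last character to the front.
For "cruclkewcnfv", step one produces "cruclkewc"; step two turns that into "ccruclkew".

ccruclkew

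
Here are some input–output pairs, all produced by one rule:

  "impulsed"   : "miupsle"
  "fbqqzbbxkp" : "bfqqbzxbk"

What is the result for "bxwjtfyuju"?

The rule is to delete the last character, then swap each adjacent pair of characters (1↔2, 3↔4, ...).
On "bxwjtfyuju": the first step gives "bxwjtfyuj", and the second then gives "xbjwftuyj".
(Check on "impulsed": → "impulse" → "miupsle" ✓)

xbjwftuyj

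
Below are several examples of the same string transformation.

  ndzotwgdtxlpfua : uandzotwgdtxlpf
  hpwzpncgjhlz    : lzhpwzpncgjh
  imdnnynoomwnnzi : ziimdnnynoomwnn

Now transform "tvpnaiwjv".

Rule — move the last 2 characters to the front (rotate right by 2).
So "tvpnaiwjv" becomes "jvtvpnaiw".

jvtvpnaiw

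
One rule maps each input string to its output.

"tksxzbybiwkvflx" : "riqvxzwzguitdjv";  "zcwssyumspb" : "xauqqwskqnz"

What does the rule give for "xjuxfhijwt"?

Each output is the input with this applied: shift every letter 2 places backward in the alphabet (wrapping around).
"xjuxfhijwt" → "vhsvdfghur".

vhsvdfghur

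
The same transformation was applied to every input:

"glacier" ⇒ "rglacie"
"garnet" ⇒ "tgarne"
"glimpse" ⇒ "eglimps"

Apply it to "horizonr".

The rule is to move the last character to the front.
So "horizonr" becomes "rhorizon".

rhorizon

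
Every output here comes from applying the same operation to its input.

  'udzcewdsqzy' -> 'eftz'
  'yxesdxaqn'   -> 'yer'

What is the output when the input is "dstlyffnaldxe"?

tzoe

Rule — keep one character in every 3, starting at position 2 (positions 2nd, 5th, 8th, ...), then shift every letter 1 place forward in the alphabet (wrapping around).
Starting from "dstlyffnaldxe": after the first operation, "synd"; after the second, "tzoe".
(Check on "udzcewdsqzy": → "desy" → "eftz" ✓)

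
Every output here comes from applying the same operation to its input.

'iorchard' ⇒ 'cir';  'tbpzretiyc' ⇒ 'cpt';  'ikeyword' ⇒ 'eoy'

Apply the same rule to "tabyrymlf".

bmy

The pattern: sort the characters into alphabetical order, then keep one character in every 3, starting at position 2 (positions 2nd, 5th, 8th, ...).
For "tabyrymlf", step one produces "abflmrtyy"; step two turns that into "bmy".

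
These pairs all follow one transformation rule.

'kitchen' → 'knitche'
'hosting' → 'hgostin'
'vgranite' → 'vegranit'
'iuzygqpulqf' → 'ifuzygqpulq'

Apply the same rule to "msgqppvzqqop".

mpsgqppvzqqo

What's happening: swap the first and last characters, then move the last character to the front.
On "msgqppvzqqop": the first step gives "psgqppvzqqom", and the second then gives "mpsgqppvzqqo".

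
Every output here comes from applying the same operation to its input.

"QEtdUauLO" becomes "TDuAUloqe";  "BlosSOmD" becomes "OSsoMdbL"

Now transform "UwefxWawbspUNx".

What's happening: flip the case of every letter, then move the first 2 characters to the end (rotate left by 2).
Applying that to "UwefxWawbspUNx" gives "EFXwAWBSPunXuW".
(Check on "QEtdUauLO": → "qeTDuAUlo" → "TDuAUloqe" ✓)

EFXwAWBSPunXuW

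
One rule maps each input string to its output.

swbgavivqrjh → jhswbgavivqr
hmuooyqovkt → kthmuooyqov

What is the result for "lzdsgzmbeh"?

Each output is the input with this applied: move the last 2 characters to the front (rotate right by 2).
Applying that to "lzdsgzmbeh" gives "ehlzdsgzmb".

ehlzdsgzmb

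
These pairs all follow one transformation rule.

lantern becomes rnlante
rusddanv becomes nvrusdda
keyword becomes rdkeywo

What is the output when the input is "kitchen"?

The pattern: move the last 2 characters to the front (rotate right by 2).
For "kitchen" the result is "enkitch".

enkitch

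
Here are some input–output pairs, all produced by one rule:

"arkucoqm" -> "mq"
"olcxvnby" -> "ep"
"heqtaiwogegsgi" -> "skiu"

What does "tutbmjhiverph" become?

Rule — keep one character in every 3, starting at position 3 (positions 3rd, 6th, 9th, ...), then shift every letter 2 places forward in the alphabet (wrapping around).
Starting from "tutbmjhiverph": after the first operation, "tjvp"; after the second, "vlxr".

vlxr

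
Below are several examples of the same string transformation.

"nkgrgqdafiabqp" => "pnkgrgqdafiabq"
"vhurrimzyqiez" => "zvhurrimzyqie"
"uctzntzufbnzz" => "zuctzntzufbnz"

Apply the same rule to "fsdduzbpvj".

jfsdduzbpv

Looking at the pairs, the operation is to move the last character to the front.
"fsdduzbpvj" → "jfsdduzbpv".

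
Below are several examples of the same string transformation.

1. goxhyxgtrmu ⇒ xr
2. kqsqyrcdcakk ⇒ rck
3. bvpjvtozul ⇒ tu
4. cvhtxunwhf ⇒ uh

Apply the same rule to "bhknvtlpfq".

tf

The rule is to delete the first 3 characters, then keep one character in every 3, starting at position 3 (positions 3rd, 6th, 9th, ...).
So "bhknvtlpfq" becomes "tf".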